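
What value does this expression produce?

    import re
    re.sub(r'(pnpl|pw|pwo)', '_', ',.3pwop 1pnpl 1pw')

',.3_op 1_ 1_'

The regex engine tests alternatives in the order written; an earlier branch that matches wins even if a later one would match more.
Matches: at [3:5] → 'pw'; at [9:13] → 'pnpl'; at [15:17] → 'pw'.
Each match is replaced by '_'.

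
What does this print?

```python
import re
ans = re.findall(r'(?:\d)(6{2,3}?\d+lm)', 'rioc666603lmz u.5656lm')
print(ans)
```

['66603lm']

Pattern: a digit (non-capturing group); then 2 to 3 of the literal '6' (lazy), then one or more of a digit, then the literal 'lm' (captured).
Matches: at [4:12] match '666603lm', group 1 = '66603lm'.
With a single group, `findall` returns only what that group captured — 1 item.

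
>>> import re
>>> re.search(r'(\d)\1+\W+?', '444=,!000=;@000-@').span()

`\1` is not a pattern — it's the concrete string captured by group 1, re-applied verbatim.
Unlike `match`, `search` isn't anchored — it looks for the pattern anywhere in the string.
The match spans [0:4] → '444='.
Captured: group 1 = '4'.

(0, 4)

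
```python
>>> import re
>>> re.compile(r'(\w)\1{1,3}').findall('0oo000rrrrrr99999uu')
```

After group 1 captures some text, `\1` only succeeds where that same text appears again.
Scanning left to right: at [1:3] match 'oo', group 1 = 'o'; at [3:6] match '000', group 1 = '0'; at [6:10] match 'rrrr', group 1 = 'r'; at [10:12] match 'rr', group 1 = 'r'; at [12:16] match '9999', group 1 = '9'; ….
With a single group, `findall` returns only what that group captured — 6 items.

['o', '0', 'r', 'r', '9', 'u']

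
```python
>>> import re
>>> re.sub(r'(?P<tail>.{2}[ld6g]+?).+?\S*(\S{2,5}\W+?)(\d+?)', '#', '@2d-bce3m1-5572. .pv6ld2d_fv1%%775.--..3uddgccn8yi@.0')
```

'#572. .#'

Lazy quantifiers expand one character at a time until the remainder of the pattern can match.
Each match is replaced by '#'.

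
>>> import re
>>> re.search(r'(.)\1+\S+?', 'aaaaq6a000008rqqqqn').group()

'aaaaq'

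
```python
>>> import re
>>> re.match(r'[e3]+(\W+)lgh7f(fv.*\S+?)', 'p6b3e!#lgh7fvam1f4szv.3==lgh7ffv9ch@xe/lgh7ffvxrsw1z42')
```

Pattern: one or more of one of [e3]; then one or more of a non-word character (captured); then the literal 'lgh', then the literal '7f'; then the literal 'fv', then zero or more of any character, then one or more of a non-whitespace character (lazy) (captured).
With `match`, the pattern is implicitly anchored at the beginning.
Here the string doesn't start with a match, so the call returns None.

None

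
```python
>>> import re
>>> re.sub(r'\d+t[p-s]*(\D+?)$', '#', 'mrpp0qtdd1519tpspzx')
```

This matches one or more of a digit, then a literal 't', then zero or more of a character in [p-s]; then one or more of a non-digit (lazy) (captured); then anchored at the end.
Matches: at [9:19] → '1519tpspzx'.
Each match is replaced by '#'.

'mrpp0qtdd#'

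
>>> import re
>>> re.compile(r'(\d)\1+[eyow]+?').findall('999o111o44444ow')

After group 1 captures some text, `\1` only succeeds where that same text appears again.
One capturing group, so `findall` returns just the captured substring from each match — 3 in all.

['9', '1', '4']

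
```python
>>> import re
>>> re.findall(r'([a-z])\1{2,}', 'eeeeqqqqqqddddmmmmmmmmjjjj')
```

After group 1 captures some text, `\1` only succeeds where that same text appears again.
With a single group, `findall` returns only what that group captured — 5 items.

['e', 'q', 'd', 'm', 'j']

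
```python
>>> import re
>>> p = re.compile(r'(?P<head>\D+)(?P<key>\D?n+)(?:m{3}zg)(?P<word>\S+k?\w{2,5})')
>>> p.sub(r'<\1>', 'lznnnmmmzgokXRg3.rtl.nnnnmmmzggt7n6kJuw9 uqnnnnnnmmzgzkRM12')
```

'<lznn> uqnnnnnnmmzgzkRM12'

The pattern matches one or more of a non-digit (captured as 'head'); then optionally a non-digit, then one or more of a literal 'n' (captured as 'key'); then exactly 3 of the literal 'm', then the literal 'zg' (non-capturing group); then one or more of a non-whitespace character, then optionally a literal 'k', then 2 to 5 of a word character (captured as 'word').
Matches: at [0:40] → 'lznnnmmmzgokXRg3.rtl.nnnnmmmzggt7n6kJuw9'.
`\1` in the replacement pulls in group 1's text for each match.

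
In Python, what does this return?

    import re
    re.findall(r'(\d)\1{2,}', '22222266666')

A backreference is literal: `\1` must see the identical characters the first group matched.
Walking the string: at [0:6] match '222222', group 1 = '2'; at [6:11] match '66666', group 1 = '6'.
`findall` collects group 1 from each match (2 total).

['2', '6']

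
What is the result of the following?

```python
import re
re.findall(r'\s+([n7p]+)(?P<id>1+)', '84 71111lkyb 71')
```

This matches one or more of whitespace; then one or more of one of [n7p] (captured); then one or more of a literal '1' (captured as 'id').
Walking the string: at [2:8] match ' 71111', groups = ('7', '1111'); at [12:15] match ' 71', groups = ('7', '1').
`findall` packs the 2 group values into a tuple for every match.

[('7', '1111'), ('7', '1')]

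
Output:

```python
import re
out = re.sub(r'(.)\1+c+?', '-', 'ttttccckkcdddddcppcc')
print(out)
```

-cc---c

After group 1 captures some text, `\1` only succeeds where that same text appears again.
Matches: at [0:5] → 'ttttc'; at [7:10] → 'kkc'; at [10:16] → 'dddddc'; at [16:19] → 'ppc'.
`sub` substitutes '-' at each match site.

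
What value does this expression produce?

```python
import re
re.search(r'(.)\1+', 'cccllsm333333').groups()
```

The match spans [0:3] → 'ccc'.
Captured: group 1 = 'c'.

('c',)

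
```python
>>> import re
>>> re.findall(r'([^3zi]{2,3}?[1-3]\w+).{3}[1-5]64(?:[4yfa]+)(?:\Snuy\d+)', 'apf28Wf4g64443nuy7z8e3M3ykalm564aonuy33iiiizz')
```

Because there's exactly one group, `findall` drops the full match and keeps group 1 from the one hit.

['apf28Wf4g64443nuy7z8e3M3yk']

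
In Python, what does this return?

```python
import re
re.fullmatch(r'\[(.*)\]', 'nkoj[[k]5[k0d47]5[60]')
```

None

`re.fullmatch` requires the pattern to consume the entire string.
Here the string isn't matched end-to-end, so the call returns None.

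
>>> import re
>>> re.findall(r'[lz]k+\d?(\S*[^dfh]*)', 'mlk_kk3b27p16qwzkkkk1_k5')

['_kk3b27p16qwzkkkk1_k5']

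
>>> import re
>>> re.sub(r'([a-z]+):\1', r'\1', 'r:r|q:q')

'r|q'

`\1` is not a pattern — it's the concrete string captured by group 1, re-applied verbatim.
Matches: at [0:3] → 'r:r'; at [4:7] → 'q:q'.
The replacement refers to a captured group, so each match is rewritten using its own captured text.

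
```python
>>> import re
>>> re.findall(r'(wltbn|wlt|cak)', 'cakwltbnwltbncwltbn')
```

['cak', 'wltbn', 'wltbn', 'wltbn']

Alternation isn't longest-match — the leftmost alternative that fits at this position is chosen.
Because there's exactly one group, `findall` drops the full match and keeps group 1 from each hit.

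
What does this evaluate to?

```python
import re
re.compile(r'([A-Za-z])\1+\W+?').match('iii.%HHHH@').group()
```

'iii.'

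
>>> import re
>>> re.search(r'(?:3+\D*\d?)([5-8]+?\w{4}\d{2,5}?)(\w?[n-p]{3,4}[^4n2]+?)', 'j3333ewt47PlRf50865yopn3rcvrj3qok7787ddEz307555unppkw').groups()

The match spans [1:24] → '3333ewt47PlRf50865yopn3'.
Captured: group 1 = '7PlRf50865', group 2 = 'yopn3'.

('7PlRf50865', 'yopn3')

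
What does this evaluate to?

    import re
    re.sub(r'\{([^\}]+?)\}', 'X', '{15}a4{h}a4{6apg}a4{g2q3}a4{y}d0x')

Each match is replaced by 'X'.

'Xa4Xa4Xa4Xa4Xd0x'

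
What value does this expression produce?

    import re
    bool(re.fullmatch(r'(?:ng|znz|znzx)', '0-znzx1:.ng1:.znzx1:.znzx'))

`fullmatch` succeeds only if the pattern covers the string from start to end.
Here the pattern can't cover the whole string, so the call returns None, and `bool(None)` is False.

False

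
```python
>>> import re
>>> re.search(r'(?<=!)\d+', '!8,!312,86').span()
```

Because the assertion is zero-width, the text it checks is not consumed and won't appear in the result.
`search` walks the string left to right and returns the first match it finds.
The match spans [1:2] → '8'.

(1, 2)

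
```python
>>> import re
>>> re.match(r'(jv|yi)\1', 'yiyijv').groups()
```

The match spans [0:4] → 'yiyi'.
Captured: group 1 = 'yi'.

('yi',)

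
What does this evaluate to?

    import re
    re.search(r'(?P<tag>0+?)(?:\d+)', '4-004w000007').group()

This matches one or more of a literal '0' (lazy) (captured as 'tag'); then one or more of a digit (non-capturing group).
The match spans [2:5] → '004'.

'004'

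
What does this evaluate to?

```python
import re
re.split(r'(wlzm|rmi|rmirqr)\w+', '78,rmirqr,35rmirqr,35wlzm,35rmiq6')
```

['78,', 'rmi', ',35', 'rmi', ',35wlzm,35', 'rmi', '']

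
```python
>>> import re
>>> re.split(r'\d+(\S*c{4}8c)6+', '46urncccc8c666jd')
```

['', 'urncccc8c', 'jd']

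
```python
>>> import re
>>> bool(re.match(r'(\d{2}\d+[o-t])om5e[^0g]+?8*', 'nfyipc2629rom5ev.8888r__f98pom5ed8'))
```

`re.match` only tries the pattern at the start of the string.
Here the pattern fails at index 0, so the call returns None, and `bool(None)` is False.

False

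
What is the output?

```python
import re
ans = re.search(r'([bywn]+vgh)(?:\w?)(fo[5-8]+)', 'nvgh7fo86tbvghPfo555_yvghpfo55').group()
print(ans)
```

nvgh7fo86

This matches one or more of one of [bywn], then the literal 'vgh' (captured); then optionally a word character (non-capturing group); then the literal 'fo', then one or more of a character in [5-8] (captured).
Unlike `match`, `search` isn't anchored — it looks for the pattern anywhere in the string.
The match spans [0:9] → 'nvgh7fo86'.
Captured: group 1 = 'nvgh', group 2 = 'fo86'.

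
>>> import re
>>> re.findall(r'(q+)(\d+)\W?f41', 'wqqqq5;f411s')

This matches one or more of a literal 'q' (captured); then one or more of a digit (captured); then optionally a non-word character, then the literal 'f41'.
Scanning left to right: at [1:10] match 'qqqq5;f41', groups = ('qqqq', '5').
Multiple groups make `findall` return tuples — one 2-tuple for the one match.

[('qqqq', '5')]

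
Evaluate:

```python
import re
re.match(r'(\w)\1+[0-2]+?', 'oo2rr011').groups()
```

A backreference is literal: `\1` must see the identical characters the first group matched.
`match` is anchored at position 0; if the pattern doesn't fit there, it returns None.
The match spans [0:3] → 'oo2'.
Captured: group 1 = 'o'.

('o',)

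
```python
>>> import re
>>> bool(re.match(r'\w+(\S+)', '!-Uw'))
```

False

Pattern: one or more of a word character; then one or more of a non-whitespace character (captured).
`re.match` only tries the pattern at the start of the string.
Here position 0 doesn't satisfy it, so the call returns None, and `bool(None)` is False.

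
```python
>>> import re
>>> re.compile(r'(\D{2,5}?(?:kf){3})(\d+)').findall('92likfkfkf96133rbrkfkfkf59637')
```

Multiple groups make `findall` return tuples — one 2-tuple for each match.

[('likfkfkf', '96133'), ('rbrkfkfkf', '59637')]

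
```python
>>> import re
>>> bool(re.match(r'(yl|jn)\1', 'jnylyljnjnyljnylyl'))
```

False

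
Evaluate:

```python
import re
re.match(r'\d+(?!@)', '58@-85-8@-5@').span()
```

(0, 1)

The negative lookaround is zero-width — it rules out positions where the adjacent text would match, without consuming anything.
`match` is anchored at position 0; if the pattern doesn't fit there, it returns None.
The match spans [0:1] → '5'.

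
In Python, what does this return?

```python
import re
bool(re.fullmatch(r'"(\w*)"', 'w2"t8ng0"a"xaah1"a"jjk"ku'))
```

False

`re.fullmatch` is like wrapping the pattern in `^…$` (in single-line mode).
Here the pattern can't cover the whole string, so the call returns None, and `bool(None)` is False.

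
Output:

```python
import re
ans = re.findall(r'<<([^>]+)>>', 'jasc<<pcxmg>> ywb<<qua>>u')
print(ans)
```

['pcxmg', 'qua']

Scanning left to right: at [4:13] match '<<pcxmg>>', group 1 = 'pcxmg'; at [17:24] match '<<qua>>', group 1 = 'qua'.
With a single group, `findall` returns only what that group captured — 2 items.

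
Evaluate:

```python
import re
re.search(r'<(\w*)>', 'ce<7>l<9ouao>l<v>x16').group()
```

'<7>'

Unlike `match`, `search` isn't anchored — it looks for the pattern anywhere in the string.
The match spans [2:5] → '<7>'.
Captured: group 1 = '7'.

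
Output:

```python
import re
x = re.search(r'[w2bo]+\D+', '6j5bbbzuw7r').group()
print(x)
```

bbbzuw

This matches one or more of one of [w2bo]; then one or more of a non-digit.
`re.search` scans for the first position where the pattern succeeds.
The match spans [3:9] → 'bbbzuw'.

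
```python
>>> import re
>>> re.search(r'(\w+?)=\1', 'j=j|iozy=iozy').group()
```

`\1` is not a pattern — it's the concrete string captured by group 1, re-applied verbatim.
`re.search` tries every starting position until one works.
The match spans [0:3] → 'j=j'.
Captured: group 1 = 'j'.

'j=j'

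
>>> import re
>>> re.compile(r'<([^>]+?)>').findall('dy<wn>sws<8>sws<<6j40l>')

Scanning left to right: at [2:6] match '<wn>', group 1 = 'wn'; at [9:12] match '<8>', group 1 = '8'; at [15:23] match '<<6j40l>', group 1 = '<6j40l'.
One capturing group, so `findall` returns just the captured substring from each match — 3 in all.

['wn', '8', '<6j40l']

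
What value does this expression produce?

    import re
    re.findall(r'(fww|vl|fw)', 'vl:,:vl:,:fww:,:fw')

['vl', 'vl', 'fww', 'fw']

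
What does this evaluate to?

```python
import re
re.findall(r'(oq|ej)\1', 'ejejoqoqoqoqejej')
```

The backreference `\1` re-matches whatever the first group consumed, character for character.
Scanning left to right: at [0:4] match 'ejej', group 1 = 'ej'; at [4:8] match 'oqoq', group 1 = 'oq'; at [8:12] match 'oqoq', group 1 = 'oq'; at [12:16] match 'ejej', group 1 = 'ej'.
Because there's exactly one group, `findall` drops the full match and keeps group 1 from each hit.

['ej', 'oq', 'oq', 'ej']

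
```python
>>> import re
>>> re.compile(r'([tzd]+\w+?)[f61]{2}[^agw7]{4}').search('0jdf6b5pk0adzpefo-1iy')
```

The pattern matches one or more of one of [tzd], then one or more of a word character (lazy) (captured); then exactly 2 of one of [f61], then exactly 4 of any character except [agw7].
`re.search` tries every starting position until one works.
Here the pattern never matches, so the call returns None.

None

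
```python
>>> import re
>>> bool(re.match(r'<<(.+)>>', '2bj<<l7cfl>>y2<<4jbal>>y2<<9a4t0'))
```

`match` is anchored at position 0; if the pattern doesn't fit there, it returns None.
Here the pattern fails at index 0, so the call returns None, and `bool(None)` is False.

False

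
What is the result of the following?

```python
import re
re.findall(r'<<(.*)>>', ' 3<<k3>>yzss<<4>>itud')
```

['k3>>yzss<<4']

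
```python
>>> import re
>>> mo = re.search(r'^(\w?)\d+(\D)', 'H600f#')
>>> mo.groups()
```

The match spans [0:5] → 'H600f'.
Captured: group 1 = 'H', group 2 = 'f'.

('H', 'f')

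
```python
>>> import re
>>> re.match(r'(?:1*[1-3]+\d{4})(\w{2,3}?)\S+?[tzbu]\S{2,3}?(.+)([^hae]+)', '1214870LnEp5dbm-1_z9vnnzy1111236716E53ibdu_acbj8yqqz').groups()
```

('Ln', '1_z9vnnzy1111236716E53ibdu_acbj8yqq', 'z')

This matches zero or more of a literal '1', then one or more of a character in [1-3], then exactly 4 of a digit (non-capturing group); then 2 to 3 of a word character (lazy) (captured); then one or more of a non-whitespace character (lazy), then one of [tzbu], then 2 to 3 of a non-whitespace character (lazy); then one or more of any character (captured); then one or more of any character except [hae] (captured).
Because the quantifier is non-greedy, it stops expanding at the earliest point where the rest of the pattern can succeed.
`re.match` only tries the pattern at the start of the string.
The match spans [0:52] → '1214870LnEp5dbm-1_z9vnnzy1111236716E53ibdu_acbj8yqqz'.
Captured: group 1 = 'Ln', group 2 = '1_z9vnnzy1111236716E53ibdu_acbj8yqq', group 3 = 'z'.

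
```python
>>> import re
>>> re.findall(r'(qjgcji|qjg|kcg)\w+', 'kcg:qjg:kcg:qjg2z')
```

With a single group, `findall` returns only what that group captured — 1 item.

['qjg']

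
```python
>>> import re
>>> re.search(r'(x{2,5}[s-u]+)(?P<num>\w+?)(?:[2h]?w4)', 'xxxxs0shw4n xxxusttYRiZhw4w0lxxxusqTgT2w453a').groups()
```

('xxxxs', '0s')

The match spans [0:10] → 'xxxxs0shw4'.
Captured: group 1 = 'xxxxs', group 2 = '0s'.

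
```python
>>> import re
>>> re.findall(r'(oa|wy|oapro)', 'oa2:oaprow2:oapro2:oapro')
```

Alternation tries branches left to right and keeps the first one that lets the overall match succeed at that position.
Walking the string: at [0:2] match 'oa', group 1 = 'oa'; at [4:6] match 'oa', group 1 = 'oa'; at [12:14] match 'oa', group 1 = 'oa'; at [19:21] match 'oa', group 1 = 'oa'.
`findall` collects group 1 from each match (4 total).

['oa', 'oa', 'oa', 'oa']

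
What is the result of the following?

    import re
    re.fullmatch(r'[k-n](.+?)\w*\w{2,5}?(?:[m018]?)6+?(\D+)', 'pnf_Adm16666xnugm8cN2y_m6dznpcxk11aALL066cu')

For `fullmatch`, every character of the input must be accounted for by the pattern.
Here there's no way to consume every character, so the call returns None.

None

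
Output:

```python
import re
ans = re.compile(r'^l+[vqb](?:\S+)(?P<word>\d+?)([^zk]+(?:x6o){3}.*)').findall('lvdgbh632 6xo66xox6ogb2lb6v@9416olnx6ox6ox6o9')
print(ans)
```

The pattern matches anchored at the start of the string; then one or more of a literal 'l', then one of [vqb]; then one or more of a non-whitespace character (non-capturing group); then one or more of a digit (lazy) (captured as 'word'); then one or more of any character except [zk], then the literal 'x6o' repeated 3 times, then zero or more of any character (captured).
2 groups means the one result is a tuple of 2 captured strings — 1 here.

[('2', ' 6xo66xox6ogb2lb6v@9416olnx6ox6ox6o9')]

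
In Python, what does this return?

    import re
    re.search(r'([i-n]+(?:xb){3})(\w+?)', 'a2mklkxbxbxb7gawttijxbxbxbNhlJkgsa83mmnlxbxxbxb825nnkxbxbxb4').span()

(2, 13)

With the lazy modifier that quantifier settles for the fewest repetitions that let the rest of the pattern succeed (the atoms after it are unaffected and can still be greedy).
The match spans [2:13] → 'mklkxbxbxb7'.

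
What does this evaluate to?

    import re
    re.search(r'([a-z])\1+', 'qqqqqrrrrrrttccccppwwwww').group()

'qqqqq'

`\1` is not a pattern — it's the concrete string captured by group 1, re-applied verbatim.
Unlike `match`, `search` isn't anchored — it looks for the pattern anywhere in the string.
The match spans [0:5] → 'qqqqq'.
Captured: group 1 = 'q'.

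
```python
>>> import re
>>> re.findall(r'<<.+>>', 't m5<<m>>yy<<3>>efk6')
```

['<<m>>yy<<3>>']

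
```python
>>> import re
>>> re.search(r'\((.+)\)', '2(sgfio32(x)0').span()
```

(1, 12)

The match spans [1:12] → '(sgfio32(x)'.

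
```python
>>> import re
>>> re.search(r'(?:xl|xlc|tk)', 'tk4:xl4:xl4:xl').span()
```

(0, 2)

`search` walks the string left to right and returns the first match it finds.
The match spans [0:2] → 'tk'.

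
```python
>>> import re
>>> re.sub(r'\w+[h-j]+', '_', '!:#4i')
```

'!:#_'

This matches one or more of a word character; then one or more of a character in [h-j].
`sub` substitutes '_' at each match site.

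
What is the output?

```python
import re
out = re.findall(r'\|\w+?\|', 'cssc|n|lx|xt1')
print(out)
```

Walking the string: at [4:7] → '|n|'.
No capturing groups, so `findall` returns the 1 full match string.

['|n|']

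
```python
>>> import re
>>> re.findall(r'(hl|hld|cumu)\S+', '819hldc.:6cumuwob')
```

['hl']

Branches in `(...|...)` are attempted left-to-right; the first branch that allows the whole pattern to succeed is taken.
Matches: at [3:17] match 'hldc.:6cumuwob', group 1 = 'hl'.
`findall` collects group 1 from the one match (1 total).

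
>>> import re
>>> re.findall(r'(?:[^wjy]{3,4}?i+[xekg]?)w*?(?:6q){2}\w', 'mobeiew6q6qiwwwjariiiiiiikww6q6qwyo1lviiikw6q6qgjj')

['mobeiew6q6qi', 'ariiiiiiikww6q6qw', 'o1lviiikw6q6qg']

This matches 3 to 4 of any character except [wjy] (lazy), then one or more of the literal 'i', then optionally one of [xekg] (non-capturing group); then zero or more of a literal 'w' (lazy), then the literal '6q' repeated 2 times, then a word character.
Walking the string: at [0:12] → 'mobeiew6q6qi'; at [16:33] → 'ariiiiiiikww6q6qw'; at [34:48] → 'o1lviiikw6q6qg'.
No capturing groups, so `findall` returns the 3 full match strings.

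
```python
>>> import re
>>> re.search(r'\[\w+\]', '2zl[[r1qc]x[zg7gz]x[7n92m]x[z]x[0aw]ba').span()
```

`re.search` scans for the first position where the pattern succeeds.
The match spans [4:10] → '[r1qc]'.

(4, 10)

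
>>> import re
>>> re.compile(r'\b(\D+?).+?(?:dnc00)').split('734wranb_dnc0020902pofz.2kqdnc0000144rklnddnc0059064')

['734wranb_dnc0020902pofz', '.', '00144rklnddnc0059064']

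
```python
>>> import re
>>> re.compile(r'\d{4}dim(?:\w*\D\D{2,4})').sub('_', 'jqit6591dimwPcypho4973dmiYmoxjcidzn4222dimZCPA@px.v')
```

Pattern: exactly 4 of a digit, then the literal 'dim'; then zero or more of a word character, then a non-digit, then 2 to 4 of a non-digit (non-capturing group).
Matches: at [4:51] → '6591dimwPcypho4973dmiYmoxjcidzn4222dimZCPA@px.v'.
`sub` substitutes '_' at each match site.

'jqit_'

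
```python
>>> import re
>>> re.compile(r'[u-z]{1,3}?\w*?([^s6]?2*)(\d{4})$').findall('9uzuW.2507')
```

The pattern matches 1 to 3 of a character in [u-z] (lazy), then zero or more of a word character (lazy); then optionally any character except [s6], then zero or more of a literal '2' (captured); then exactly 4 of a digit (captured); then anchored at the end.
With 2 capturing groups, `findall` returns a 2-tuple per match.

[('.', '2507')]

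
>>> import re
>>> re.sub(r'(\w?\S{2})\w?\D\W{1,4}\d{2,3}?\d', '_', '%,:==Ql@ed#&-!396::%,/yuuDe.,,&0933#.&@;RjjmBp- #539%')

Pattern: optionally a word character, then exactly 2 of a non-whitespace character (captured); then optionally a word character, then a non-digit; then 1 to 4 of a non-word character; then 2 to 3 of a digit (lazy), then a digit.
A `+?`/`*?`/`{m,n}?` starts at its minimum and grows only as far as needed for what follows to match.
Matches: at [5:17] → 'Ql@ed#&-!396'; at [22:34] → 'yuuDe.,,&093'; at [41:52] → 'jjmBp- #539'.
Every occurrence is swapped for '_'.

'%,:==_::%,/_3#.&@;R_%'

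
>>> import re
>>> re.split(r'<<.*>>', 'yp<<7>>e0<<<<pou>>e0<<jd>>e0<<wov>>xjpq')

Matches to split on: at [2:35] → '<<7>>e0<<<<pou>>e0<<jd>>e0<<wov>>'.
`split` removes every match and returns the 2 fragments in between.

['yp', 'xjpq']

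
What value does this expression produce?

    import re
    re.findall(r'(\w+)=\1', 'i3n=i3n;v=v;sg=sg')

`\1` is not a pattern — it's the concrete string captured by group 1, re-applied verbatim.
Walking the string: at [0:7] match 'i3n=i3n', group 1 = 'i3n'; at [8:11] match 'v=v', group 1 = 'v'; at [12:17] match 'sg=sg', group 1 = 'sg'.
Because there's exactly one group, `findall` drops the full match and keeps group 1 from each hit.

['i3n', 'v', 'sg']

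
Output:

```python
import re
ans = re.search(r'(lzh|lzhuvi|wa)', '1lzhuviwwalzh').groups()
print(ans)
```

Branches in `(...|...)` are attempted left-to-right; the first branch that allows the whole pattern to succeed is taken.
`search` walks the string left to right and returns the first match it finds.
The match spans [1:4] → 'lzh'.
Captured: group 1 = 'lzh'.

('lzh',)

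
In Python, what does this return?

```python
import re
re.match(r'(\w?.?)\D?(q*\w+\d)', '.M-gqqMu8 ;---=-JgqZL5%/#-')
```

The pattern matches optionally a word character, then optionally any character (captured); then optionally a non-digit; then zero or more of a literal 'q', then one or more of a word character, then a digit (captured).
`re.match` only tries the pattern at the start of the string.
Here position 0 doesn't satisfy it, so the call returns None.

None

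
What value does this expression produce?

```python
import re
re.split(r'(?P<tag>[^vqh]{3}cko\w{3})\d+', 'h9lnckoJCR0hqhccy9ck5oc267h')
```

Pattern: exactly 3 of any character except [vqh], then the literal 'cko', then exactly 3 of a word character (captured as 'tag'); then one or more of a digit.
Matches to split on: at [1:11] → '9lnckoJCR0'.
Because the pattern has a capturing group, `split` also inserts each captured text between the pieces.

['h', '9lnckoJCR', 'hqhccy9ck5oc267h']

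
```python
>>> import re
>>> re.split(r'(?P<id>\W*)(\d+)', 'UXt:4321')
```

['UXt', ':', '4321', '']

This matches zero or more of a non-word character (captured as 'id'); then one or more of a digit (captured).
Matches to split on: at [3:8] → ':4321'.
The group in the pattern means `split` returns the separators' captures alongside the pieces.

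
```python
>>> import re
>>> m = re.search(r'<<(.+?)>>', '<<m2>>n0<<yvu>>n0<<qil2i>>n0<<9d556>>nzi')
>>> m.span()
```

A non-greedy quantifier consumes as few characters as it can — just enough that the remainder of the pattern still matches from where it stops; whatever follows it matches normally.
The match spans [0:6] → '<<m2>>'.

(0, 6)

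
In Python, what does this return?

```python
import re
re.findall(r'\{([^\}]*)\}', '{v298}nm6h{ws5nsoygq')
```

Matches: at [0:6] match '{v298}', group 1 = 'v298'.
With a single group, `findall` returns only what that group captured — 1 item.

['v298']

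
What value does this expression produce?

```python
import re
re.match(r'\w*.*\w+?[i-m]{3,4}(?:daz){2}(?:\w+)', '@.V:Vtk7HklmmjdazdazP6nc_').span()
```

(0, 25)

The pattern matches zero or more of a word character, then zero or more of any character, then one or more of a word character (lazy); then 3 to 4 of a character in [i-m], then the literal 'daz' repeated 2 times; then one or more of a word character (non-capturing group).
`re.match` won't scan ahead — the pattern has to work from the very first character.
The match spans [0:25] → '@.V:Vtk7HklmmjdazdazP6nc_'.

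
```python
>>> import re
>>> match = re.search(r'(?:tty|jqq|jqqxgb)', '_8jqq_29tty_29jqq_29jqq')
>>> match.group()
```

The match spans [2:5] → 'jqq'.

'jqq'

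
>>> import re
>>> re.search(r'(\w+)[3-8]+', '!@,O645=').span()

(3, 7)

The match spans [3:7] → 'O645'.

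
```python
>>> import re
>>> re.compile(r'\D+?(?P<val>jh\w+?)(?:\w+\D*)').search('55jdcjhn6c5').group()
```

The pattern matches one or more of a non-digit (lazy); then the literal 'jh', then one or more of a word character (lazy) (captured as 'val'); then one or more of a word character, then zero or more of a non-digit (non-capturing group).
`search` walks the string left to right and returns the first match it finds.
The match spans [2:11] → 'jdcjhn6c5'.
Captured: group 1 = 'jhn'.

'jdcjhn6c5'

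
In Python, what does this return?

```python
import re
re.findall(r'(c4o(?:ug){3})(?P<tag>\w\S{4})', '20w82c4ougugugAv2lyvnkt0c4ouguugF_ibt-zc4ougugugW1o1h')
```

The pattern matches the literal 'c4o', then the literal 'ug' repeated 3 times (captured); then a word character, then exactly 4 of a non-whitespace character (captured as 'tag').
Scanning left to right: at [5:19] match 'c4ougugugAv2ly', groups = ('c4ougugug', 'Av2ly'); at [39:53] match 'c4ougugugW1o1h', groups = ('c4ougugug', 'W1o1h').
2 groups means each result is a tuple of 2 captured strings — 2 here.

[('c4ougugug', 'Av2ly'), ('c4ougugug', 'W1o1h')]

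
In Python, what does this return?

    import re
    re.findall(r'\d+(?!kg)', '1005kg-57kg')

The negative lookahead/lookbehind blocks any match where the forbidden context is present.
No capturing groups, so `findall` returns the 2 full match strings.

['100', '5']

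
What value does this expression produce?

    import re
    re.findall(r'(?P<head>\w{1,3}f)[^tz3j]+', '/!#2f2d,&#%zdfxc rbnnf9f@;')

The pattern matches 1 to 3 of a word character, then a literal 'f' (captured as 'head'); then one or more of any character except [tz3j].
Matches: at [3:11] match '2f2d,&#%', group 1 = '2f'; at [11:26] match 'zdfxc rbnnf9f@;', group 1 = 'zdf'.
One capturing group, so `findall` returns just the captured substring from each match — 2 in all.

['2f', 'zdf']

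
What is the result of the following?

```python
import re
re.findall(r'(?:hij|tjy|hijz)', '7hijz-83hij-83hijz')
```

['hij', 'hij', 'hij']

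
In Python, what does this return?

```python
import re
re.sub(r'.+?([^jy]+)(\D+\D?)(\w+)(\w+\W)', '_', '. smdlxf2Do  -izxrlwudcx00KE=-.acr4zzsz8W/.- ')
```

Each match is replaced by '_'.

'_.- '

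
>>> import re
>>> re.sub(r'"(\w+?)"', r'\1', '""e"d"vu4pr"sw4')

'"edvu4prsw4'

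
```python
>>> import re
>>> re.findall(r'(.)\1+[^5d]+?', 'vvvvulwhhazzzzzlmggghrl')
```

`\1` has to match the exact text group 1 already captured.
`findall` collects group 1 from each match (4 total).

['v', 'h', 'z', 'g']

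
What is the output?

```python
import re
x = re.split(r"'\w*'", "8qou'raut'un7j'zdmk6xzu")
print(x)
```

['8qou', "un7j'zdmk6xzu"]

Each match becomes a cut point; 2 segments remain.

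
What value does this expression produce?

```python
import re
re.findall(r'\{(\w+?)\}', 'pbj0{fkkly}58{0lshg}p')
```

['fkkly', '0lshg']

Matches: at [4:11] match '{fkkly}', group 1 = 'fkkly'; at [13:20] match '{0lshg}', group 1 = '0lshg'.
One capturing group, so `findall` returns just the captured substring from each match — 2 in all.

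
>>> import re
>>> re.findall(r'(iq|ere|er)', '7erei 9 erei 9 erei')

Alternation tries branches left to right and keeps the first one that lets the overall match succeed at that position.
Scanning left to right: at [1:4] match 'ere', group 1 = 'ere'; at [8:11] match 'ere', group 1 = 'ere'; at [15:18] match 'ere', group 1 = 'ere'.
With a single group, `findall` returns only what that group captured — 3 items.

['ere', 'ere', 'ere']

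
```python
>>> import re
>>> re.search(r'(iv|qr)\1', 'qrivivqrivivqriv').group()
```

After group 1 captures some text, `\1` only succeeds where that same text appears again.
The match spans [2:6] → 'iviv'.

'iviv'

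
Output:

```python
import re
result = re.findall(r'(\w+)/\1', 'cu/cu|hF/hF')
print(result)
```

`\1` has to match the exact text group 1 already captured.
Matches: at [0:5] match 'cu/cu', group 1 = 'cu'; at [6:11] match 'hF/hF', group 1 = 'hF'.
`findall` collects group 1 from each match (2 total).

['cu', 'hF']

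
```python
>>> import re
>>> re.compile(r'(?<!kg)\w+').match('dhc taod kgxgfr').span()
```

`(?!…)`/`(?<!…)` only lets a position through if the neighbouring text does NOT match; no characters are consumed.
`re.match` only tries the pattern at the start of the string.
The match spans [0:3] → 'dhc'.

(0, 3)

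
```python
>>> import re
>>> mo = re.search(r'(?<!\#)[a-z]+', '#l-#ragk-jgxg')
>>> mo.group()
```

'agk'

A negative assertion filters positions out without eating any characters.
Unlike `match`, `search` isn't anchored — it looks for the pattern anywhere in the string.
The match spans [5:8] → 'agk'.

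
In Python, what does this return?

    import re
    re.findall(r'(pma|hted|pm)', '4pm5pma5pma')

Alternation isn't longest-match — the leftmost alternative that fits at this position is chosen.
Walking the string: at [1:3] match 'pm', group 1 = 'pm'; at [4:7] match 'pma', group 1 = 'pma'; at [8:11] match 'pma', group 1 = 'pma'.
With a single group, `findall` returns only what that group captured — 3 items.

['pm', 'pma', 'pma']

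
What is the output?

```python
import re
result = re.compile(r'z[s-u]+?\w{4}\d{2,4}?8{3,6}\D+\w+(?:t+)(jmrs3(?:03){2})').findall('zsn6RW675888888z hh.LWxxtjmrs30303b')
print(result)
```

['jmrs30303']

Pattern: the literal 'z', then one or more of a character in [s-u] (lazy); then exactly 4 of a word character, then 2 to 4 of a digit (lazy); then 3 to 6 of a literal '8', then one or more of a non-digit, then one or more of a word character; then one or more of a literal 't' (non-capturing group); then the literal 'jmr', then the literal 's3', then the literal '03' repeated 2 times (captured).
Matches: at [0:34] match 'zsn6RW675888888z hh.LWxxtjmrs30303', group 1 = 'jmrs30303'.
Because there's exactly one group, `findall` drops the full match and keeps group 1 from the one hit.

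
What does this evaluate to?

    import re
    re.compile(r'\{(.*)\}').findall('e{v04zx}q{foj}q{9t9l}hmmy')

['v04zx}q{foj}q{9t9l']

With a single group, `findall` returns only what that group captured — 1 item.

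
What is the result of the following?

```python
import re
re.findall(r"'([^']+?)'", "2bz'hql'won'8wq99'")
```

Scanning left to right: at [3:8] match "'hql'", group 1 = 'hql'; at [11:18] match "'8wq99'", group 1 = '8wq99'.
Because there's exactly one group, `findall` drops the full match and keeps group 1 from each hit.

['hql', '8wq99']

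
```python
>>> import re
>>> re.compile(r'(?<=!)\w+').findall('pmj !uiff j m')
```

['uiff']

The lookaround is zero-width — it requires the adjacent text to match without consuming it, so the asserted text isn't part of the match.
No capturing groups, so `findall` returns the 1 full match string.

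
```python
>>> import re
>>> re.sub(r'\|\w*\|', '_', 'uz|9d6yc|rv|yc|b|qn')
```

`sub` substitutes '_' at each match site.

'uz_rv_b|qn'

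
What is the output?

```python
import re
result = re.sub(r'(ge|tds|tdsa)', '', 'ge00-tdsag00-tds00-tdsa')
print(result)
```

00-ag00-00-a

Alternation tries branches left to right and keeps the first one that lets the overall match succeed at that position.
Matches: at [0:2] → 'ge'; at [5:8] → 'tds'; at [13:16] → 'tds'; at [19:22] → 'tds'.
`sub` substitutes '' at each match site.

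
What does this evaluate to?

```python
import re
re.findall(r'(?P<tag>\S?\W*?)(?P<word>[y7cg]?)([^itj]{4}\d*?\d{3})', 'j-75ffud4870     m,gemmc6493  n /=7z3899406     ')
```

The pattern matches optionally a non-whitespace character, then zero or more of a non-word character (lazy) (captured as 'tag'); then optionally one of [y7cg] (captured as 'word'); then exactly 4 of any character except [itj], then zero or more of a digit (lazy), then exactly 3 of a digit (captured).
A `+?`/`*?`/`{m,n}?` starts at its minimum and grows only as far as needed for what follows to match.
Scanning left to right: at [3:11] match '5ffud487', groups = ('5', '', 'ffud487'); at [17:27] match 'm,gemmc649', groups = ('m,', 'g', 'emmc649'); at [30:39] match 'n /=7z389', groups = ('n ', '', '/=7z389').
`findall` packs the 3 group values into a tuple for every match.

[('5', '', 'ffud487'), ('m,', 'g', 'emmc649'), ('n ', '', '/=7z389')]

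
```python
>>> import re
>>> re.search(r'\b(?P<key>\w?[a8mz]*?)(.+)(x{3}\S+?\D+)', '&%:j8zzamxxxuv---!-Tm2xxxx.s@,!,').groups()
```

The match spans [3:32] → 'j8zzamxxxuv---!-Tm2xxxx.s@,!,'.
Captured: group 1 = 'j', group 2 = '8zzamxxxuv---!-Tm2x', group 3 = 'xxx.s@,!,'.

('j', '8zzamxxxuv---!-Tm2x', 'xxx.s@,!,')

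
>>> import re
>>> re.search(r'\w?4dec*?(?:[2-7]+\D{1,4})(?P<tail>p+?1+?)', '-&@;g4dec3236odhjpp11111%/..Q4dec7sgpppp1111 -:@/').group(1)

'pp1'

Pattern: optionally a word character, then the literal '4de', then zero or more of the literal 'c' (lazy); then one or more of a character in [2-7], then 1 to 4 of a non-digit (non-capturing group); then one or more of the literal 'p' (lazy), then one or more of a literal '1' (lazy) (captured as 'tail').
`re.search` scans for the first position where the pattern succeeds.
The match spans [4:20] → 'g4dec3236odhjpp1'.
Captured: group 1 = 'pp1'.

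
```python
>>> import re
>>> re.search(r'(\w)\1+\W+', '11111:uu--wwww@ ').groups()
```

('1',)

After group 1 captures some text, `\1` only succeeds where that same text appears again.
`re.search` tries every starting position until one works.
The match spans [0:6] → '11111:'.
Captured: group 1 = '1'.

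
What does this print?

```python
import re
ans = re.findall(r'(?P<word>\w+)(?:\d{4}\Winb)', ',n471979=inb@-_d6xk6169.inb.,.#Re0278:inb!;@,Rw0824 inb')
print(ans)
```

This matches one or more of a word character (captured as 'word'); then exactly 4 of a digit, then a non-word character, then the literal 'inb' (non-capturing group).
Matches: at [1:12] match 'n471979=inb', group 1 = 'n47'; at [14:27] match '_d6xk6169.inb', group 1 = '_d6xk'; at [31:41] match 'Re0278:inb', group 1 = 'Re'; at [45:55] match 'Rw0824 inb', group 1 = 'Rw'.
With a single group, `findall` returns only what that group captured — 4 items.

['n47', '_d6xk', 'Re', 'Rw']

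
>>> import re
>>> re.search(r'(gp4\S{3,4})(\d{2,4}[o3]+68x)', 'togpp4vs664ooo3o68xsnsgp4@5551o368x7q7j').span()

(22, 35)

This matches the literal 'gp4', then 3 to 4 of a non-whitespace character (captured); then 2 to 4 of a digit, then one or more of one of [o3], then the literal '68x' (captured).
`re.search` scans for the first position where the pattern succeeds.
The match spans [22:35] → 'gp4@5551o368x'.
Captured: group 1 = 'gp4@55', group 2 = '51o368x'.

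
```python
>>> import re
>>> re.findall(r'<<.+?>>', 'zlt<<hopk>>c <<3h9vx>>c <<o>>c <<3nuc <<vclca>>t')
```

Scanning left to right: at [3:11] → '<<hopk>>'; at [13:22] → '<<3h9vx>>'; at [24:29] → '<<o>>'; at [31:47] → '<<3nuc <<vclca>>'.
No capturing groups, so `findall` returns the 4 full match strings.

['<<hopk>>', '<<3h9vx>>', '<<o>>', '<<3nuc <<vclca>>']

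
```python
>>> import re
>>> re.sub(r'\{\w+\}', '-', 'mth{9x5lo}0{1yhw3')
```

'mth-0{1yhw3'

Matches: at [3:10] → '{9x5lo}'.
`sub` substitutes '-' at each match site.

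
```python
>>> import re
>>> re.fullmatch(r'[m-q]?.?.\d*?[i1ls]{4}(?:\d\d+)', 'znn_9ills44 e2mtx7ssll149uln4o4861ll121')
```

The pattern matches optionally a character in [m-q], then optionally any character; then any character, then zero or more of a digit (lazy), then exactly 4 of one of [i1ls]; then a digit, then one or more of a digit (non-capturing group).
`fullmatch` succeeds only if the pattern covers the string from start to end.
Here the string isn't matched end-to-end, so the call returns None.

None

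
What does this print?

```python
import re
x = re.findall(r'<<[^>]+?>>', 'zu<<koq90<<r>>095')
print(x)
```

Since nothing is captured, `findall` lists the 1 matched substring directly.

['<<koq90<<r>>']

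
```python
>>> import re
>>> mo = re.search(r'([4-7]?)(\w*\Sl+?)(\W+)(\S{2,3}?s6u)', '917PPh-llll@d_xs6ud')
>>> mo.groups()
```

('', '917PPh-llll', '@', 'd_xs6u')

This matches optionally a character in [4-7] (captured); then zero or more of a word character, then a non-whitespace character, then one or more of the literal 'l' (lazy) (captured); then one or more of a non-word character (captured); then 2 to 3 of a non-whitespace character (lazy), then the literal 's6u' (captured).
`re.search` tries every starting position until one works.
The match spans [0:18] → '917PPh-llll@d_xs6u'.
Captured: group 1 = '', group 2 = '917PPh-llll', group 3 = '@', group 4 = 'd_xs6u'.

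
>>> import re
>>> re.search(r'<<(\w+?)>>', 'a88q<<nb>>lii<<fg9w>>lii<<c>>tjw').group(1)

Unlike `match`, `search` isn't anchored — it looks for the pattern anywhere in the string.
The match spans [4:10] → '<<nb>>'.
Captured: group 1 = 'nb'.

'nb'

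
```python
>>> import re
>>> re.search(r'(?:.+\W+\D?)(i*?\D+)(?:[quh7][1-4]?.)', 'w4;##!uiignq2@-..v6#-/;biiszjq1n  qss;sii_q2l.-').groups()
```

('ii_',)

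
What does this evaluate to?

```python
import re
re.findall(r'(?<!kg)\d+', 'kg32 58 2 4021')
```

['2', '58', '2', '4021']

The negative lookaround is zero-width — it rules out positions where the adjacent text would match, without consuming anything.
Scanning left to right: at [3:4] → '2'; at [5:7] → '58'; at [8:9] → '2'; at [10:14] → '4021'.
With no groups in the pattern, `findall` gives back each whole match — 4 here.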